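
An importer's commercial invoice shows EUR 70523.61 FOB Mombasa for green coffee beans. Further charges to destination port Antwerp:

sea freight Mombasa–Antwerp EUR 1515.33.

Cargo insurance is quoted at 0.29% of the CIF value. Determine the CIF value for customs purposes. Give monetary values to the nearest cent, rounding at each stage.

Let C be the CIF value. C = FOB price + freight + 0.29% × C
C − 0.29% × C = 70523.61 + 1515.33
0.9971 × C = 72038.94
C = 72038.94 / 0.9971 = 72248.46
Insurance premium = 0.29% × 72248.46 = 209.52

CIF value: EUR 72248.46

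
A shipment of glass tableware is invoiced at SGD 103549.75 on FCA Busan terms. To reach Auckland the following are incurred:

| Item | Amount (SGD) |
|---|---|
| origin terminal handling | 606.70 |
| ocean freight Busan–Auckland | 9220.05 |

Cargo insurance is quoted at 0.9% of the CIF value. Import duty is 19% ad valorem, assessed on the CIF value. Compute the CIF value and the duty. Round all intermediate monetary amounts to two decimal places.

Let C be the CIF value. C = FCA price + pre-shipment costs + freight + 0.9% × C
C − 0.9% × C = 103549.75 + 606.70 + 9220.05
0.991 × C = 113376.50
C = 113376.50 / 0.991 = 114406.16
Insurance premium = 0.9% × 114406.16 = 1029.66
Import duty = 114406.16 × 19% = 21737.17

CIF value: SGD 114406.16; import duty: SGD 21737.17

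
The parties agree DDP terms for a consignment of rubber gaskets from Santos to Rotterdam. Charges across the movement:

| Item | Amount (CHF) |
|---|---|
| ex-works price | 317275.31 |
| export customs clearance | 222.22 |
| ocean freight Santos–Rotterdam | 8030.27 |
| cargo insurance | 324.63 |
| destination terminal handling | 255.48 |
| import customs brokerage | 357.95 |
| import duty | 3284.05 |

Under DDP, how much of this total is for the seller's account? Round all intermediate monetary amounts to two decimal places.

DDP: the seller bears all costs including import duty.
Seller's account: goods 317275.31 + export clearance 222.22 + freight 8030.27 + insurance 324.63 + destination terminal 255.48 + brokerage 357.95 + duty 3284.05 = 329749.91
Buyer's account: 0.00

Seller's account: CHF 329749.91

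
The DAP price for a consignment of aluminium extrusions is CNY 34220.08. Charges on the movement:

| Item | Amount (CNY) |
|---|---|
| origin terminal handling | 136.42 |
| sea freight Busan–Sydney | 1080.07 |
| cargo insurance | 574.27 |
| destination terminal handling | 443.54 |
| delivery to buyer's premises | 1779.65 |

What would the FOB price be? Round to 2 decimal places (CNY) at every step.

Not relevant to the conversion: origin terminal — on the seller under both DAP and FOB; already in the DAP price and stays in the FOB price.
From DAP to FOB, the seller no longer bears: freight, insurance, destination terminal, delivery.
FOB price = 34220.08 − 1080.07 − 574.27 − 443.54 − 1779.65 = 30342.55

FOB price: CNY 30342.55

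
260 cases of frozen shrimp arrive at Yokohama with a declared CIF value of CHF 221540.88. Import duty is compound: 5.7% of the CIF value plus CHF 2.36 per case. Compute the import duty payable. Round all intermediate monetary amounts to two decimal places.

Ad valorem component: 221540.88 × 5.7% = 12627.83
Specific component: 260 × 2.36 = 613.60
Import duty = 12627.83 + 613.60 = 13241.43

Import duty: CHF 13241.43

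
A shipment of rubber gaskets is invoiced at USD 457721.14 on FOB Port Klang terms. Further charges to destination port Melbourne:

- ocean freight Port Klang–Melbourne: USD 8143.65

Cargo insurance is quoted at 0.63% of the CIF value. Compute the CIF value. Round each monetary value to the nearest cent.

CIF value: USD 468818.35

Let C be the CIF value. C = FOB price + freight + 0.63% × C
C − 0.63% × C = 457721.14 + 8143.65
0.9937 × C = 465864.79
C = 465864.79 / 0.9937 = 468818.35
Insurance premium = 0.63% × 468818.35 = 2953.56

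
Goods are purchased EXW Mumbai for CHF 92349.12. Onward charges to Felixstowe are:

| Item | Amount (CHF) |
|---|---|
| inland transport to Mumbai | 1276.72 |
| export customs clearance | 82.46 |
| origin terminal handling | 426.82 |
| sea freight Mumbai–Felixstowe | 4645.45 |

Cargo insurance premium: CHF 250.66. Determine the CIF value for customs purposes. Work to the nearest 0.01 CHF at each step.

CIF = EXW price + pre-shipment costs + freight + insurance
CIF = 92349.12 + 1276.72 + 82.46 + 426.82 + 4645.45 + 250.66 = 99031.23

CIF value: CHF 99031.23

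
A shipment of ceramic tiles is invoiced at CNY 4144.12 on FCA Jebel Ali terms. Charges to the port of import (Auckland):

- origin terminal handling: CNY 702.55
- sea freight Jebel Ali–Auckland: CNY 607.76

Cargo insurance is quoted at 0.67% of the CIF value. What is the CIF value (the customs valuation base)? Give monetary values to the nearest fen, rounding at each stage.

Let C be the CIF value. C = FCA price + pre-shipment costs + freight + 0.67% × C
C − 0.67% × C = 4144.12 + 702.55 + 607.76
0.9933 × C = 5454.43
C = 5454.43 / 0.9933 = 5491.22
Insurance premium = 0.67% × 5491.22 = 36.79

CIF value: CNY 5491.22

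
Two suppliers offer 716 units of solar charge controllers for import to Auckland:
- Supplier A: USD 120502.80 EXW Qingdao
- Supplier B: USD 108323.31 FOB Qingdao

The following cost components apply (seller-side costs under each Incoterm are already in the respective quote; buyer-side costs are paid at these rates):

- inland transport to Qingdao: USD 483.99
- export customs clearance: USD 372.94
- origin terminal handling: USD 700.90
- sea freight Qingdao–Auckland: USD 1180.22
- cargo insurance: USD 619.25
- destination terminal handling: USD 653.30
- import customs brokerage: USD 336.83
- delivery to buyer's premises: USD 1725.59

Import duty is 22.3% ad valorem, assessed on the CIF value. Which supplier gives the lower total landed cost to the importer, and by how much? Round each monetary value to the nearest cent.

Supplier B is cheaper by USD 16800.74

Supplier A (EXW):
CIF value = EXW price + inland to port + export clearance + origin terminal + freight + insurance = 120502.80 + 483.99 + 372.94 + 700.90 + 1180.22 + 619.25 = 123860.10
Import duty = 123860.10 × 22.3% = 27620.80
Buyer bears (A): 483.99 + 372.94 + 700.90 + 1180.22 + 619.25 + 653.30 + 336.83 + 1725.59 = 6073.02
Landed cost (A) = invoice 120502.80 + 6073.02 + duty 27620.80 = 154196.62
Supplier B (FOB):
CIF value = FOB price + freight + insurance = 108323.31 + 1180.22 + 619.25 = 110122.78
Import duty = 110122.78 × 22.3% = 24557.38
Buyer bears (B): 1180.22 + 619.25 + 653.30 + 336.83 + 1725.59 = 4515.19
Landed cost (B) = invoice 108323.31 + 4515.19 + duty 24557.38 = 137395.88
Difference = |154196.62 − 137395.88| = 16800.74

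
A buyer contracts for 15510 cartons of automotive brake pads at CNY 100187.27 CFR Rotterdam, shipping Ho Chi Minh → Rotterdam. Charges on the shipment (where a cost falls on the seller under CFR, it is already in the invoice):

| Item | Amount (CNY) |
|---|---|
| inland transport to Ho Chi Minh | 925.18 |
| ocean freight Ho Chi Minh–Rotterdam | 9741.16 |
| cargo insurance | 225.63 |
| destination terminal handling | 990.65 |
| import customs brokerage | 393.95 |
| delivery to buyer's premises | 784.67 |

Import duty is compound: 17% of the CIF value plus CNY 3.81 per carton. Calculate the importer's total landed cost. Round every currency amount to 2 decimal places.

CFR: the seller pays costs through ocean freight to the destination port, but not insurance.
Already in the invoice (seller's account under CFR): inland to port, freight — exclude.
CIF value = CFR price + insurance = 100187.27 + 225.63 = 100412.90
Ad valorem component: 100412.90 × 17% = 17070.19
Specific component: 15510 × 3.81 = 59093.10
Import duty = 17070.19 + 59093.10 = 76163.29
Buyer bears: insurance 225.63 + destination terminal 990.65 + brokerage 393.95 + delivery 784.67 + duty 76163.29 = 78558.19
Landed cost = invoice 100187.27 + 78558.19 = 178745.46

Total landed cost: CNY 178745.46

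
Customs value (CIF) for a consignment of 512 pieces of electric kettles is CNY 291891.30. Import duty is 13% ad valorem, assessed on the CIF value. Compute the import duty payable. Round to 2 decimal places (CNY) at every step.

Import duty: CNY 37945.87

Import duty = 291891.30 × 13% = 37945.87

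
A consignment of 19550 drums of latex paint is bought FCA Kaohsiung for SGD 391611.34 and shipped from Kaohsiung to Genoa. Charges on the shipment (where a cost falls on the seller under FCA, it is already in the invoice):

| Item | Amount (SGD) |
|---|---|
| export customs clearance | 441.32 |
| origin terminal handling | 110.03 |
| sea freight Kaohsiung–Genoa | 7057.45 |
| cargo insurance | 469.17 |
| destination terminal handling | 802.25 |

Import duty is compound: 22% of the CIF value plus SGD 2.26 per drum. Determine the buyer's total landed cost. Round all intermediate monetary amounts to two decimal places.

Total landed cost: SGD 532067.80

FCA: the seller delivers export-cleared goods to the carrier; the buyer bears costs from that point.
Already in the invoice (seller's account under FCA): export clearance — exclude.
CIF value = FCA price + origin terminal + freight + insurance = 391611.34 + 110.03 + 7057.45 + 469.17 = 399247.99
Ad valorem component: 399247.99 × 22% = 87834.56
Specific component: 19550 × 2.26 = 44183.00
Import duty = 87834.56 + 44183.00 = 132017.56
Buyer bears: origin terminal 110.03 + freight 7057.45 + insurance 469.17 + destination terminal 802.25 + duty 132017.56 = 140456.46
Landed cost = invoice 391611.34 + 140456.46 = 532067.80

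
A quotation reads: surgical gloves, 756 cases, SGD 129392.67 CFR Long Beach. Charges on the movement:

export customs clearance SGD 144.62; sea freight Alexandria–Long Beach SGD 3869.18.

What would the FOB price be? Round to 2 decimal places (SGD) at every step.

FOB price: SGD 125523.49

Not relevant to the conversion: export clearance — on the seller under both CFR and FOB; already in the CFR price and stays in the FOB price.
From CFR to FOB, the seller no longer bears: freight.
FOB price = 129392.67 − 3869.18 = 125523.49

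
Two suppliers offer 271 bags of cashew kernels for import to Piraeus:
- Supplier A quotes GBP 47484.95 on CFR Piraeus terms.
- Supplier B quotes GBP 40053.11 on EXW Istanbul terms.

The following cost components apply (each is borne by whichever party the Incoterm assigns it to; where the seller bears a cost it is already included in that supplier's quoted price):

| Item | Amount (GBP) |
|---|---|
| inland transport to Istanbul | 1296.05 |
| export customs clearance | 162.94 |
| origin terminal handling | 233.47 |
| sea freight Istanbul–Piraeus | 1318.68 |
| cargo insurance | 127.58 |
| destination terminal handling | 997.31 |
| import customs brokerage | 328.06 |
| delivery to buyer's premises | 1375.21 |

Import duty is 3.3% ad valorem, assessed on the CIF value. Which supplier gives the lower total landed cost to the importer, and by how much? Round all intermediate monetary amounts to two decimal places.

Supplier B is cheaper by GBP 4566.58

Supplier A (CFR):
CIF value = CFR price + insurance = 47484.95 + 127.58 = 47612.53
Import duty = 47612.53 × 3.3% = 1571.21
Buyer bears (A): 127.58 + 997.31 + 328.06 + 1375.21 = 2828.16
Landed cost (A) = invoice 47484.95 + 2828.16 + duty 1571.21 = 51884.32
Supplier B (EXW):
CIF value = EXW price + inland to port + export clearance + origin terminal + freight + insurance = 40053.11 + 1296.05 + 162.94 + 233.47 + 1318.68 + 127.58 = 43191.83
Import duty = 43191.83 × 3.3% = 1425.33
Buyer bears (B): 1296.05 + 162.94 + 233.47 + 1318.68 + 127.58 + 997.31 + 328.06 + 1375.21 = 5839.30
Landed cost (B) = invoice 40053.11 + 5839.30 + duty 1425.33 = 47317.74
Difference = |51884.32 − 47317.74| = 4566.58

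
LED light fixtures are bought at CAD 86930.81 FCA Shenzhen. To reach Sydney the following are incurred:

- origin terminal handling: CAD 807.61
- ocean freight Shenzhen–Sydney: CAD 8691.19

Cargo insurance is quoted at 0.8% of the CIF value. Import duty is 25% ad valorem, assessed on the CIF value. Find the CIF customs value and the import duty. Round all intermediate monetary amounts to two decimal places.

Let C be the CIF value. C = FCA price + pre-shipment costs + freight + 0.8% × C
C − 0.8% × C = 86930.81 + 807.61 + 8691.19
0.992 × C = 96429.61
C = 96429.61 / 0.992 = 97207.27
Insurance premium = 0.8% × 97207.27 = 777.66
Import duty = 97207.27 × 25% = 24301.82

CIF value: CAD 97207.27; import duty: CAD 24301.82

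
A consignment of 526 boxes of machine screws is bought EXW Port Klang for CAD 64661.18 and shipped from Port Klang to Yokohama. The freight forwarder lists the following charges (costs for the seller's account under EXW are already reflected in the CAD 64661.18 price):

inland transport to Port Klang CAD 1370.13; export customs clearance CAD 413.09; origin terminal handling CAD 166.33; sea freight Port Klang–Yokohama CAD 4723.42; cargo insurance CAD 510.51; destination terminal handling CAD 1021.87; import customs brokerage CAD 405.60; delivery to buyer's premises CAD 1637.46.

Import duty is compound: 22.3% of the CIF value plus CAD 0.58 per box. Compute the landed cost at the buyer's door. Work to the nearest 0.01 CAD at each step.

Total landed cost: CAD 91236.03

EXW: the seller makes goods available at their premises; the buyer bears all onward costs.
CIF value = EXW price + inland to port + export clearance + origin terminal + freight + insurance = 64661.18 + 1370.13 + 413.09 + 166.33 + 4723.42 + 510.51 = 71844.66
Ad valorem component: 71844.66 × 22.3% = 16021.36
Specific component: 526 × 0.58 = 305.08
Import duty = 16021.36 + 305.08 = 16326.44
Buyer bears: inland to port 1370.13 + export clearance 413.09 + origin terminal 166.33 + freight 4723.42 + insurance 510.51 + destination terminal 1021.87 + brokerage 405.60 + delivery 1637.46 + duty 16326.44 = 26574.85
Landed cost = invoice 64661.18 + 26574.85 = 91236.03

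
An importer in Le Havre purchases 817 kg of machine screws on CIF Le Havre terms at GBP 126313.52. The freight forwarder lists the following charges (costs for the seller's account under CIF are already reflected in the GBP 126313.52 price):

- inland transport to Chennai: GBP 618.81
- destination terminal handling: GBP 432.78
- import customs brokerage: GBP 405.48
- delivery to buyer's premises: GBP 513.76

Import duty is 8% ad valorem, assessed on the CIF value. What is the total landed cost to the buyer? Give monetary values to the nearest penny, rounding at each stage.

CIF: the seller pays costs through ocean freight and marine insurance to the destination port.
Already in the invoice (seller's account under CIF): inland to port — exclude.
The CIF price already equals the CIF value: 126313.52
Import duty = 126313.52 × 8% = 10105.08
Buyer bears: destination terminal 432.78 + brokerage 405.48 + delivery 513.76 + duty 10105.08 = 11457.10
Landed cost = invoice 126313.52 + 11457.10 = 137770.62

Total landed cost: GBP 137770.62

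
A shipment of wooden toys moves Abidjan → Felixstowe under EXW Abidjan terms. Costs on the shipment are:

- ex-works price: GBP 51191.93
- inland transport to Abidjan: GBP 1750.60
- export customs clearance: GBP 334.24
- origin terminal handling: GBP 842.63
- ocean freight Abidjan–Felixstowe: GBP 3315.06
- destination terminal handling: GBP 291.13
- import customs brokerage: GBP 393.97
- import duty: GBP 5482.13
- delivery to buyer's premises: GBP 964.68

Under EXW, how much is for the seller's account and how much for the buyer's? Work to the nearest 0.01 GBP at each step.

EXW: the seller makes goods available at their premises; the buyer bears all onward costs.
Seller's account: goods 51191.93 = 51191.93
Buyer's account: inland to port 1750.60 + export clearance 334.24 + origin terminal 842.63 + freight 3315.06 + destination terminal 291.13 + brokerage 393.97 + duty 5482.13 + delivery 964.68 = 13374.44

Seller: GBP 51191.93; buyer: GBP 13374.44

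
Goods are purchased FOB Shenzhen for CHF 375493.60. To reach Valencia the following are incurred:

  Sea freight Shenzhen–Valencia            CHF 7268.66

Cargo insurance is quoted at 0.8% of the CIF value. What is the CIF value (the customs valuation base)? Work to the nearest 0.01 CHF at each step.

Let C be the CIF value. C = FOB price + freight + 0.8% × C
C − 0.8% × C = 375493.60 + 7268.66
0.992 × C = 382762.26
C = 382762.26 / 0.992 = 385849.05
Insurance premium = 0.8% × 385849.05 = 3086.79

CIF value: CHF 385849.05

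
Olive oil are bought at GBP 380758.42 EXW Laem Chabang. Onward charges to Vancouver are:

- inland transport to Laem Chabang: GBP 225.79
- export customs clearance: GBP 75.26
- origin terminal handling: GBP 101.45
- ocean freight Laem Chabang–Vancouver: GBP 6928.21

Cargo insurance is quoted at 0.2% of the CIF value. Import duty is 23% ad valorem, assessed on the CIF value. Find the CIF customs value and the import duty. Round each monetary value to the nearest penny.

CIF value: GBP 388866.86; import duty: GBP 89439.38

Let C be the CIF value. C = EXW price + pre-shipment costs + freight + 0.2% × C
C − 0.2% × C = 380758.42 + 225.79 + 75.26 + 101.45 + 6928.21
0.998 × C = 388089.13
C = 388089.13 / 0.998 = 388866.86
Insurance premium = 0.2% × 388866.86 = 777.73
Import duty = 388866.86 × 23% = 89439.38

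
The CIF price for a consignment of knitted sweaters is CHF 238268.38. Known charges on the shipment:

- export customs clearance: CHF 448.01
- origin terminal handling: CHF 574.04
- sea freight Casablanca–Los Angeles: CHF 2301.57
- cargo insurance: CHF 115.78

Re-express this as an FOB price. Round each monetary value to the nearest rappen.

FOB price: CHF 235851.03

Not relevant to the conversion: origin terminal, export clearance — on the seller under both CIF and FOB; already in the CIF price and stays in the FOB price.
From CIF to FOB, the seller no longer bears: freight, insurance.
FOB price = 238268.38 − 2301.57 − 115.78 = 235851.03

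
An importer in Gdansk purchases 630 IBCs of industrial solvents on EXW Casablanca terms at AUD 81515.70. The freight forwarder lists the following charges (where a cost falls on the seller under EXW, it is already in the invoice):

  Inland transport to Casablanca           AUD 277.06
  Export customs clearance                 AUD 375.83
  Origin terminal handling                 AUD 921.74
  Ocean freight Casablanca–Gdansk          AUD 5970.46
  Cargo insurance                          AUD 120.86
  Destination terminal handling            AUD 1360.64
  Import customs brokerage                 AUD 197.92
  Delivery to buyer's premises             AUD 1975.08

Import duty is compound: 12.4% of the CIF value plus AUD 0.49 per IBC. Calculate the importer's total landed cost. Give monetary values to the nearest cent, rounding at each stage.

Total landed cost: AUD 104082.51

EXW: the seller makes goods available at their premises; the buyer bears all onward costs.
CIF value = EXW price + inland to port + export clearance + origin terminal + freight + insurance = 81515.70 + 277.06 + 375.83 + 921.74 + 5970.46 + 120.86 = 89181.65
Ad valorem component: 89181.65 × 12.4% = 11058.52
Specific component: 630 × 0.49 = 308.70
Import duty = 11058.52 + 308.70 = 11367.22
Buyer bears: inland to port 277.06 + export clearance 375.83 + origin terminal 921.74 + freight 5970.46 + insurance 120.86 + destination terminal 1360.64 + brokerage 197.92 + delivery 1975.08 + duty 11367.22 = 22566.81
Landed cost = invoice 81515.70 + 22566.81 = 104082.51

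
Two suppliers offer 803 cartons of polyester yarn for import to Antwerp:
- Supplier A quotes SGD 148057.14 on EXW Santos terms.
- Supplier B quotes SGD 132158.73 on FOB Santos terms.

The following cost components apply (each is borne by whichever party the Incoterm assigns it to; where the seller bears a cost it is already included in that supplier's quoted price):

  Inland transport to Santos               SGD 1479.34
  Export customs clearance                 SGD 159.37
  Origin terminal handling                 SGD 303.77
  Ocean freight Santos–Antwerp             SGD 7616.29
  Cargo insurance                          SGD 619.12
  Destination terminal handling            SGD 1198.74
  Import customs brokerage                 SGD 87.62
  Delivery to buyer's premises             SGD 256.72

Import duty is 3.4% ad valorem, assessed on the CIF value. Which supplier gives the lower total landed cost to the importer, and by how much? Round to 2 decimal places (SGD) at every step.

Supplier A (EXW):
CIF value = EXW price + inland to port + export clearance + origin terminal + freight + insurance = 148057.14 + 1479.34 + 159.37 + 303.77 + 7616.29 + 619.12 = 158235.03
Import duty = 158235.03 × 3.4% = 5379.99
Buyer bears (A): 1479.34 + 159.37 + 303.77 + 7616.29 + 619.12 + 1198.74 + 87.62 + 256.72 = 11720.97
Landed cost (A) = invoice 148057.14 + 11720.97 + duty 5379.99 = 165158.10
Supplier B (FOB):
CIF value = FOB price + freight + insurance = 132158.73 + 7616.29 + 619.12 = 140394.14
Import duty = 140394.14 × 3.4% = 4773.40
Buyer bears (B): 7616.29 + 619.12 + 1198.74 + 87.62 + 256.72 = 9778.49
Landed cost (B) = invoice 132158.73 + 9778.49 + duty 4773.40 = 146710.62
Difference = |165158.10 − 146710.62| = 18447.48

Supplier B is cheaper by SGD 18447.48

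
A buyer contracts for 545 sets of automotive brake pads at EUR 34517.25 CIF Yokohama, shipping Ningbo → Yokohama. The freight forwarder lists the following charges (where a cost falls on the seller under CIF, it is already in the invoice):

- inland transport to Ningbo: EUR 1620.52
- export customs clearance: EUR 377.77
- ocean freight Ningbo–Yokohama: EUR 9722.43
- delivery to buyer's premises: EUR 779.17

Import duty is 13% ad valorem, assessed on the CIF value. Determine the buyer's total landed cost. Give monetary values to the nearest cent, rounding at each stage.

CIF: the seller pays costs through ocean freight and marine insurance to the destination port.
Already in the invoice (seller's account under CIF): inland to port, export clearance, freight — exclude.
The CIF price already equals the CIF value: 34517.25
Import duty = 34517.25 × 13% = 4487.24
Buyer bears: delivery 779.17 + duty 4487.24 = 5266.41
Landed cost = invoice 34517.25 + 5266.41 = 39783.66

Total landed cost: EUR 39783.66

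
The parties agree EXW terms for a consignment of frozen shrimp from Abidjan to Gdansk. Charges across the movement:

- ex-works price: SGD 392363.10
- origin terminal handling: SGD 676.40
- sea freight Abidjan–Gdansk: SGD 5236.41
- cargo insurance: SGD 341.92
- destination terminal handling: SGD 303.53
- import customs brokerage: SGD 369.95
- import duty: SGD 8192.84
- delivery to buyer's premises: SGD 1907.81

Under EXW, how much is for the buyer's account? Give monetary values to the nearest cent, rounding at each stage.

Buyer's account: SGD 17028.86

EXW: the seller makes goods available at their premises; the buyer bears all onward costs.
Seller's account: goods 392363.10 = 392363.10
Buyer's account: origin terminal 676.40 + freight 5236.41 + insurance 341.92 + destination terminal 303.53 + brokerage 369.95 + duty 8192.84 + delivery 1907.81 = 17028.86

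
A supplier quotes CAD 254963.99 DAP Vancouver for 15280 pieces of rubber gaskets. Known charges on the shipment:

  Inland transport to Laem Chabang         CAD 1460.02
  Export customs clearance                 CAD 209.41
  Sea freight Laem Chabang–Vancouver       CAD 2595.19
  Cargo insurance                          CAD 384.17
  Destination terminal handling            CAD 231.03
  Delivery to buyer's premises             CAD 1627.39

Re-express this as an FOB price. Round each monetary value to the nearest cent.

FOB price: CAD 250126.21

Not relevant to the conversion: inland to port, export clearance — on the seller under both DAP and FOB; already in the DAP price and stays in the FOB price.
From DAP to FOB, the seller no longer bears: freight, insurance, destination terminal, delivery.
FOB price = 254963.99 − 2595.19 − 384.17 − 231.03 − 1627.39 = 250126.21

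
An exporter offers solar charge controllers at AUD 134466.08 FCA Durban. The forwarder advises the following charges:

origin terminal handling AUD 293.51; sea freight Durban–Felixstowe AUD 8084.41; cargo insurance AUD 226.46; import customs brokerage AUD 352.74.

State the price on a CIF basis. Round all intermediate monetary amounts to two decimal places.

CIF price: AUD 143070.46

Not relevant to the conversion: brokerage — on the buyer under both terms; not part of either seller's price.
From FCA to CIF, the seller additionally bears: origin terminal, freight, insurance.
CIF price = 134466.08 + 293.51 + 8084.41 + 226.46 = 143070.46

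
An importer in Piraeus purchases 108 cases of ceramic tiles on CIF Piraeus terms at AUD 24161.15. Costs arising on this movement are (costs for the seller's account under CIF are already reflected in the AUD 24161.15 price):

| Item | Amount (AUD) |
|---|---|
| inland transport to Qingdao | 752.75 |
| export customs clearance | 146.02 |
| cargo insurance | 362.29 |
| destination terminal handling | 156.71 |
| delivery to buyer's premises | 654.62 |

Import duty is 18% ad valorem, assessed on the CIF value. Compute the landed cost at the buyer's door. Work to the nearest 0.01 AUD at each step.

CIF: the seller pays costs through ocean freight and marine insurance to the destination port.
Already in the invoice (seller's account under CIF): inland to port, export clearance, insurance — exclude.
The CIF price already equals the CIF value: 24161.15
Import duty = 24161.15 × 18% = 4349.01
Buyer bears: destination terminal 156.71 + delivery 654.62 + duty 4349.01 = 5160.34
Landed cost = invoice 24161.15 + 5160.34 = 29321.49

Total landed cost: AUD 29321.49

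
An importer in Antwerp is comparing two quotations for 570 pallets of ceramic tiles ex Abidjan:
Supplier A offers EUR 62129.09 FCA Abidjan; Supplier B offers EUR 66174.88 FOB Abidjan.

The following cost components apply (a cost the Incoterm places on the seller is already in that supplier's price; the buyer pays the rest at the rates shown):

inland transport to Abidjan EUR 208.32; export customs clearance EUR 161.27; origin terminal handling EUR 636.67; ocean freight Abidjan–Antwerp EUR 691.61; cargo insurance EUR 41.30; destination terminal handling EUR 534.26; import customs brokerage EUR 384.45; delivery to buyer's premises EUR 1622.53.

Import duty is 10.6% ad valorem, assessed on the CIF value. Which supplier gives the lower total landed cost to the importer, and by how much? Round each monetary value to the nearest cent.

Supplier A is cheaper by EUR 3770.49

Supplier A (FCA):
CIF value = FCA price + origin terminal + freight + insurance = 62129.09 + 636.67 + 691.61 + 41.30 = 63498.67
Import duty = 63498.67 × 10.6% = 6730.86
Buyer bears (A): 636.67 + 691.61 + 41.30 + 534.26 + 384.45 + 1622.53 = 3910.82
Landed cost (A) = invoice 62129.09 + 3910.82 + duty 6730.86 = 72770.77
Supplier B (FOB):
CIF value = FOB price + freight + insurance = 66174.88 + 691.61 + 41.30 = 66907.79
Import duty = 66907.79 × 10.6% = 7092.23
Buyer bears (B): 691.61 + 41.30 + 534.26 + 384.45 + 1622.53 = 3274.15
Landed cost (B) = invoice 66174.88 + 3274.15 + duty 7092.23 = 76541.26
Difference = |72770.77 − 76541.26| = 3770.49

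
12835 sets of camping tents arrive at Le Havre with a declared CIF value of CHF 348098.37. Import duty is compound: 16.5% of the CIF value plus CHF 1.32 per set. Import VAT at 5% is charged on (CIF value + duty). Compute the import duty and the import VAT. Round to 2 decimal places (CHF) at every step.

Import duty: CHF 74378.43; import VAT: CHF 21123.84

Ad valorem component: 348098.37 × 16.5% = 57436.23
Specific component: 12835 × 1.32 = 16942.20
Import duty = 57436.23 + 16942.20 = 74378.43
VAT base = CIF + duty = 348098.37 + 74378.43 = 422476.80
Import VAT = 422476.80 × 5% = 21123.84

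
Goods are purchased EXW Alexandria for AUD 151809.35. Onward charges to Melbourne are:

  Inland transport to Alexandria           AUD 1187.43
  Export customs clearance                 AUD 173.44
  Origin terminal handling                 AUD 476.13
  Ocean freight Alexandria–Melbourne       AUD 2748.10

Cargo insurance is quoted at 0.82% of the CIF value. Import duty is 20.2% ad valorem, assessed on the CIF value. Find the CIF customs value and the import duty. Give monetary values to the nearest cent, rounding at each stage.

CIF value: AUD 157687.49; import duty: AUD 31852.87

Let C be the CIF value. C = EXW price + pre-shipment costs + freight + 0.82% × C
C − 0.82% × C = 151809.35 + 1187.43 + 173.44 + 476.13 + 2748.10
0.9918 × C = 156394.45
C = 156394.45 / 0.9918 = 157687.49
Insurance premium = 0.82% × 157687.49 = 1293.04
Import duty = 157687.49 × 20.2% = 31852.87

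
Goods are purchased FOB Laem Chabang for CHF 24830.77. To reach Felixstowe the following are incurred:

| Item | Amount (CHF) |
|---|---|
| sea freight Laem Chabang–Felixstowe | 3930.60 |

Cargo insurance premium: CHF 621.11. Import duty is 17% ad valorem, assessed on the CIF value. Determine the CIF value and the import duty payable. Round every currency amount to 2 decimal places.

CIF value: CHF 29382.48; import duty: CHF 4995.02

CIF = FOB price + freight + insurance
CIF = 24830.77 + 3930.60 + 621.11 = 29382.48
Import duty = 29382.48 × 17% = 4995.02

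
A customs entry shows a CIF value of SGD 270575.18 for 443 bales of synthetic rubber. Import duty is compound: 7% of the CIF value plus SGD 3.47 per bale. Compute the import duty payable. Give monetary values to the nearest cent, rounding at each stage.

Import duty: SGD 20477.47

Ad valorem component: 270575.18 × 7% = 18940.26
Specific component: 443 × 3.47 = 1537.21
Import duty = 18940.26 + 1537.21 = 20477.47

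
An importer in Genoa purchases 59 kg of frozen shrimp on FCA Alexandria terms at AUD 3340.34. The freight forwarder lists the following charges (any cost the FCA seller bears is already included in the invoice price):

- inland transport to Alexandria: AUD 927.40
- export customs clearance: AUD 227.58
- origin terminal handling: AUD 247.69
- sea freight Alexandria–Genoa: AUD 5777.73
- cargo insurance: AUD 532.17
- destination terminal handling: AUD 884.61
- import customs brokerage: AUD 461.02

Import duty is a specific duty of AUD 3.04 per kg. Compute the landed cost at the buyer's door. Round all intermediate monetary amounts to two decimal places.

FCA: the seller delivers export-cleared goods to the carrier; the buyer bears costs from that point.
Already in the invoice (seller's account under FCA): inland to port, export clearance — exclude.
CIF value = FCA price + origin terminal + freight + insurance = 3340.34 + 247.69 + 5777.73 + 532.17 = 9897.93
Import duty = 59 × 3.04 = 179.36
Buyer bears: origin terminal 247.69 + freight 5777.73 + insurance 532.17 + destination terminal 884.61 + brokerage 461.02 + duty 179.36 = 8082.58
Landed cost = invoice 3340.34 + 8082.58 = 11422.92

Total landed cost: AUD 11422.92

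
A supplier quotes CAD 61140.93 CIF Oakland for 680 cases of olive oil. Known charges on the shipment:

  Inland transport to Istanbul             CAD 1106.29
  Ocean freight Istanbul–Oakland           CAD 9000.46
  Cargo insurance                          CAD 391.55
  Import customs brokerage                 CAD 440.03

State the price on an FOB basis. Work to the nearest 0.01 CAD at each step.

Not relevant to the conversion: inland to port — on the seller under both CIF and FOB; already in the CIF price and stays in the FOB price. brokerage — on the buyer under both terms; not part of either seller's price.
From CIF to FOB, the seller no longer bears: freight, insurance.
FOB price = 61140.93 − 9000.46 − 391.55 = 51748.92

FOB price: CAD 51748.92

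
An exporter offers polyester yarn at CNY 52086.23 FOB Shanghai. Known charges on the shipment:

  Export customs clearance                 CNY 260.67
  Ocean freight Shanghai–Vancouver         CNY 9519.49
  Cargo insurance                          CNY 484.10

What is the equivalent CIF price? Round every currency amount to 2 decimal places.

Not relevant to the conversion: export clearance — on the seller under both FOB and CIF; already in the FOB price and stays in the CIF price.
From FOB to CIF, the seller additionally bears: freight, insurance.
CIF price = 52086.23 + 9519.49 + 484.10 = 62089.82

CIF price: CNY 62089.82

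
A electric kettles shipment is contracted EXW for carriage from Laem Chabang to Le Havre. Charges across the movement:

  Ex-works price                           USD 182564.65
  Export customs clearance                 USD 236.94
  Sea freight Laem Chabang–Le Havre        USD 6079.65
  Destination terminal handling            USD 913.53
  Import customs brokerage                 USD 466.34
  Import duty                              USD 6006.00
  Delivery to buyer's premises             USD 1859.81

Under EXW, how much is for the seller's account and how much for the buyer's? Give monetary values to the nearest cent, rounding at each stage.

EXW: the seller makes goods available at their premises; the buyer bears all onward costs.
Seller's account: goods 182564.65 = 182564.65
Buyer's account: export clearance 236.94 + freight 6079.65 + destination terminal 913.53 + brokerage 466.34 + duty 6006.00 + delivery 1859.81 = 15562.27

Seller: USD 182564.65; buyer: USD 15562.27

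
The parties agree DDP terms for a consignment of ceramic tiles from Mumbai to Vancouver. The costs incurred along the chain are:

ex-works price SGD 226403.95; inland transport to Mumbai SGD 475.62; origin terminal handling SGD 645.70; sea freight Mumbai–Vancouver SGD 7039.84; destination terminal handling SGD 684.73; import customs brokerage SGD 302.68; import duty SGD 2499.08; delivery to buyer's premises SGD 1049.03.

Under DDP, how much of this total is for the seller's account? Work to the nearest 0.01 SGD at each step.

Seller's account: SGD 239100.63

DDP: the seller bears all costs including import duty.
Seller's account: goods 226403.95 + inland to port 475.62 + origin terminal 645.70 + freight 7039.84 + destination terminal 684.73 + brokerage 302.68 + duty 2499.08 + delivery 1049.03 = 239100.63
Buyer's account: 0.00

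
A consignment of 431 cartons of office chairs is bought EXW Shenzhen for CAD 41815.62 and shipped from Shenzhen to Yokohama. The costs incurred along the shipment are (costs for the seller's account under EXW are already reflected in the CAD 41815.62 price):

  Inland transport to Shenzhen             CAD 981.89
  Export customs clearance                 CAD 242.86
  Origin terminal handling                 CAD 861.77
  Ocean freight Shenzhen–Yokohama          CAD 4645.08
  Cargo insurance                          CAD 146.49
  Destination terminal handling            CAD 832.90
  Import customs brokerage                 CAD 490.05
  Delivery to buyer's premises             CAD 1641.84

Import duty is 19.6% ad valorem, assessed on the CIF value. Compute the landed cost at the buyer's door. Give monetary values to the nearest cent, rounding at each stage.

EXW: the seller makes goods available at their premises; the buyer bears all onward costs.
CIF value = EXW price + inland to port + export clearance + origin terminal + freight + insurance = 41815.62 + 981.89 + 242.86 + 861.77 + 4645.08 + 146.49 = 48693.71
Import duty = 48693.71 × 19.6% = 9543.97
Buyer bears: inland to port 981.89 + export clearance 242.86 + origin terminal 861.77 + freight 4645.08 + insurance 146.49 + destination terminal 832.90 + brokerage 490.05 + delivery 1641.84 + duty 9543.97 = 19386.85
Landed cost = invoice 41815.62 + 19386.85 = 61202.47

Total landed cost: CAD 61202.47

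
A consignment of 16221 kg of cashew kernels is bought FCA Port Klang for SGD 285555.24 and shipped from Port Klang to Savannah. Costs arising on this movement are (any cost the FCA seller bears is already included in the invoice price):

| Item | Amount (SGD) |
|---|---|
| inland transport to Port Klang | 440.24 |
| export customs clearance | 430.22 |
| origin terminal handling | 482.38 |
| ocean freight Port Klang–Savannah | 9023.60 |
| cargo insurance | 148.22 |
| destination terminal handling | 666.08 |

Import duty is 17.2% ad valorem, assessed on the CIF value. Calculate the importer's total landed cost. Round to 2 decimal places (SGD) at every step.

FCA: the seller delivers export-cleared goods to the carrier; the buyer bears costs from that point.
Already in the invoice (seller's account under FCA): inland to port, export clearance — exclude.
CIF value = FCA price + origin terminal + freight + insurance = 285555.24 + 482.38 + 9023.60 + 148.22 = 295209.44
Import duty = 295209.44 × 17.2% = 50776.02
Buyer bears: origin terminal 482.38 + freight 9023.60 + insurance 148.22 + destination terminal 666.08 + duty 50776.02 = 61096.30
Landed cost = invoice 285555.24 + 61096.30 = 346651.54

Total landed cost: SGD 346651.54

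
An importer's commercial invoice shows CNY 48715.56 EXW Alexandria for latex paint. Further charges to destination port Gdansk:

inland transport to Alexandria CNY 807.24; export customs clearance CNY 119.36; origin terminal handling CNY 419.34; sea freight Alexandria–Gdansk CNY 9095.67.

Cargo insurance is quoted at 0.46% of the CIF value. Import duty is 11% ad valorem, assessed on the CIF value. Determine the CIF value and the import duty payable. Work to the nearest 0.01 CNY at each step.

CIF value: CNY 59430.55; import duty: CNY 6537.36

Let C be the CIF value. C = EXW price + pre-shipment costs + freight + 0.46% × C
C − 0.46% × C = 48715.56 + 807.24 + 119.36 + 419.34 + 9095.67
0.9954 × C = 59157.17
C = 59157.17 / 0.9954 = 59430.55
Insurance premium = 0.46% × 59430.55 = 273.38
Import duty = 59430.55 × 11% = 6537.36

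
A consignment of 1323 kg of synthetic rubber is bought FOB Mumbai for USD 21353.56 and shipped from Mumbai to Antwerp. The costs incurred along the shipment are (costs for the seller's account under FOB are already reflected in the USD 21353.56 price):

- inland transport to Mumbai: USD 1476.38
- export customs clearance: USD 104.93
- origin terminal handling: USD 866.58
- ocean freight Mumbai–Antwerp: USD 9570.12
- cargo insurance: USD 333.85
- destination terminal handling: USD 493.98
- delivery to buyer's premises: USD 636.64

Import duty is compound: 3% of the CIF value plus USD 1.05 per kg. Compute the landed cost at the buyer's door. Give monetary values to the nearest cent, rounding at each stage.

FOB: the seller bears costs until goods are on board at the origin port; the buyer bears freight, insurance and all costs thereafter.
Already in the invoice (seller's account under FOB): inland to port, export clearance, origin terminal — exclude.
CIF value = FOB price + freight + insurance = 21353.56 + 9570.12 + 333.85 = 31257.53
Ad valorem component: 31257.53 × 3% = 937.73
Specific component: 1323 × 1.05 = 1389.15
Import duty = 937.73 + 1389.15 = 2326.88
Buyer bears: freight 9570.12 + insurance 333.85 + destination terminal 493.98 + delivery 636.64 + duty 2326.88 = 13361.47
Landed cost = invoice 21353.56 + 13361.47 = 34715.03

Total landed cost: USD 34715.03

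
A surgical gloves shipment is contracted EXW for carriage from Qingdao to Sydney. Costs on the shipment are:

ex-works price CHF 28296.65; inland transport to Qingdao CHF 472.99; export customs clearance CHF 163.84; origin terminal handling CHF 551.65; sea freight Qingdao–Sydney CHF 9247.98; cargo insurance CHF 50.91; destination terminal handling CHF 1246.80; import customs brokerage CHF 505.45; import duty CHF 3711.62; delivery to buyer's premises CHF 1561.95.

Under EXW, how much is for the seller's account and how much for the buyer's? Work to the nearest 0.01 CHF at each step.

Seller: CHF 28296.65; buyer: CHF 17513.19

EXW: the seller makes goods available at their premises; the buyer bears all onward costs.
Seller's account: goods 28296.65 = 28296.65
Buyer's account: inland to port 472.99 + export clearance 163.84 + origin terminal 551.65 + freight 9247.98 + insurance 50.91 + destination terminal 1246.80 + brokerage 505.45 + duty 3711.62 + delivery 1561.95 = 17513.19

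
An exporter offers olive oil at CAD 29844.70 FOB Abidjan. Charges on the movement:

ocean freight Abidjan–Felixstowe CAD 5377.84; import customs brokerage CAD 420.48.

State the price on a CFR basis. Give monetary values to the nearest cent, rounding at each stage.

Not relevant to the conversion: brokerage — on the buyer under both terms; not part of either seller's price.
From FOB to CFR, the seller additionally bears: freight.
CFR price = 29844.70 + 5377.84 = 35222.54

CFR price: CAD 35222.54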